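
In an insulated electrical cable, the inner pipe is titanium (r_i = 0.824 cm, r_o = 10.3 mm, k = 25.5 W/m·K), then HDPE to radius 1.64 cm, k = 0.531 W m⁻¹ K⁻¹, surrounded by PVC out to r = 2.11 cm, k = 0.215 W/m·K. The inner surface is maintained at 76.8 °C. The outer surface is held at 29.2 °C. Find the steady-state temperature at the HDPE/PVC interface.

T = 56.3 °C

Series thermal resistances, inner to outer:
  R'_titanium = ln(0.0103/0.00824)/(2πk) = 0.2231/(2π·25.5) = 0.001393 m·K/W
  R'_HDPE = ln(0.0164/0.0103)/(2πk) = 0.4651/(2π·0.531) = 0.1394 m·K/W
  R'_PVC = ln(0.0211/0.0164)/(2πk) = 0.2520/(2π·0.215) = 0.1865 m·K/W
ΣR = 0.001393 + 0.1394 + 0.1865 = 0.3273 m·K/W
Q' = ΔT/ΣR = (76.8 °C − 29.2 °C)/0.3273 = 145.4 W/m
From the inner boundary to the HDPE/PVC interface, ΣR_partial = 0.1408 m·K/W.
T_interface = T_in − Q'·ΣR_partial = 76.8 °C − (145.4)(0.1408) = 56.3 °C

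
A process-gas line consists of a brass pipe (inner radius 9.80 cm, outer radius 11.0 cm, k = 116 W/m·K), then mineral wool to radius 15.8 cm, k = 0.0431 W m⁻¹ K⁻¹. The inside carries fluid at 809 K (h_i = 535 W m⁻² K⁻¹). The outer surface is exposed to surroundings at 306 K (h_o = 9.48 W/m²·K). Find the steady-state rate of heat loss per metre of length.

Q' = 348 W/m

Treat each layer as a resistance in series:
  R'_conv,in = 1/(2πr h) = 1/(2π·0.0980·535) = 0.003036 m·K/W
  R'_brass = ln(0.110/0.0980)/(2πk) = 0.1155/(2π·116) = 1.585×10^-4 m·K/W
  R'_mineral wool = ln(0.158/0.110)/(2πk) = 0.3621/(2π·0.0431) = 1.337 m·K/W
  R'_conv,out = 1/(2πr h) = 1/(2π·0.158·9.48) = 0.1063 m·K/W
ΣR = 0.003036 + 1.585×10^-4 + 1.337 + 0.1063 = 1.446 m·K/W
Q' = ΔT/ΣR = (809 K − 306 K)/1.446 = 348 W/m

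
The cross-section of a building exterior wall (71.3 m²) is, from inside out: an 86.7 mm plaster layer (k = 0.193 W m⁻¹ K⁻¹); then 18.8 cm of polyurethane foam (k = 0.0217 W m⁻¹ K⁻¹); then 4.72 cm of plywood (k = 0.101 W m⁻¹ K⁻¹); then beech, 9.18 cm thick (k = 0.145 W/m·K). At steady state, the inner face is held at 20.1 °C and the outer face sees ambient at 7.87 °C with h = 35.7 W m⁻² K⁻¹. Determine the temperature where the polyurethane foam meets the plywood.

T = 9.22 °C

Treat each layer as a resistance in series:
  R_plaster = L/(kA) = 0.0867/(0.193·71.3) = 0.006300 K/W
  R_polyurethane foam = L/(kA) = 0.188/(0.0217·71.3) = 0.1215 K/W
  R_plywood = L/(kA) = 0.0472/(0.101·71.3) = 0.006554 K/W
  R_beech = L/(kA) = 0.0918/(0.145·71.3) = 0.008879 K/W
  R_conv,out = 1/(hA) = 1/(35.7·71.3) = 3.929×10^-4 K/W
ΣR = 0.006300 + 0.1215 + 0.006554 + 0.008879 + 3.929×10^-4 = 0.1436 K/W
Q = ΔT/ΣR = (20.1 °C − 7.87 °C)/0.1436 = 85.17 W
From the inner boundary to the polyurethane foam/plywood interface, ΣR_partial = 0.1278 K/W.
T_interface = T_in − Q·ΣR_partial = 20.1 °C − (85.17)(0.1278) = 9.22 °C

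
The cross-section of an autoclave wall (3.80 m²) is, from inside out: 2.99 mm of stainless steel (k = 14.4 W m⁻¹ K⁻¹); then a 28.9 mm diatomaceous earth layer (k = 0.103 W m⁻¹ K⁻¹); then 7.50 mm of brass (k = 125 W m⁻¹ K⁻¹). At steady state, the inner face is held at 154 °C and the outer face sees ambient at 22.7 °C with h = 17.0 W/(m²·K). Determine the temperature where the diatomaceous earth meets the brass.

T = 45.5 °C

Treat each layer as a resistance in series:
  R_stainless steel = L/(kA) = 0.00299/(14.4·3.80) = 5.464×10^-5 K/W
  R_diatomaceous earth = L/(kA) = 0.0289/(0.103·3.80) = 0.07384 K/W
  R_brass = L/(kA) = 0.00750/(125·3.80) = 1.579×10^-5 K/W
  R_conv,out = 1/(hA) = 1/(17.0·3.80) = 0.01548 K/W
ΣR = 5.464×10^-5 + 0.07384 + 1.579×10^-5 + 0.01548 = 0.08939 K/W
Q = ΔT/ΣR = (154 °C − 22.7 °C)/0.08939 = 1469 W
From the inner boundary to the diatomaceous earth/brass interface, ΣR_partial = 0.07389 K/W.
T_interface = T_in − Q·ΣR_partial = 154 °C − (1469)(0.07389) = 45.5 °C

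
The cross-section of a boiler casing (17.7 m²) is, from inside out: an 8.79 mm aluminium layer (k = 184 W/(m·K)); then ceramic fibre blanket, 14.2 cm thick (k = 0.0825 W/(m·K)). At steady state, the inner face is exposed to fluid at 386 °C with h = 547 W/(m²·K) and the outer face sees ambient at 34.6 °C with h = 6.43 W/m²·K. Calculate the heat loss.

Treat each layer as a resistance in series:
  R_conv,in = 1/(hA) = 1/(547·17.7) = 1.033×10^-4 K/W
  R_aluminium = L/(kA) = 0.00879/(184·17.7) = 2.699×10^-6 K/W
  R_ceramic fibre blanket = L/(kA) = 0.142/(0.0825·17.7) = 0.09724 K/W
  R_conv,out = 1/(hA) = 1/(6.43·17.7) = 0.008786 K/W
ΣR = 1.033×10^-4 + 2.699×10^-6 + 0.09724 + 0.008786 = 0.1061 K/W
Q = ΔT/ΣR = (386 °C − 34.6 °C)/0.1061 = 3310 W

Q = 3310 W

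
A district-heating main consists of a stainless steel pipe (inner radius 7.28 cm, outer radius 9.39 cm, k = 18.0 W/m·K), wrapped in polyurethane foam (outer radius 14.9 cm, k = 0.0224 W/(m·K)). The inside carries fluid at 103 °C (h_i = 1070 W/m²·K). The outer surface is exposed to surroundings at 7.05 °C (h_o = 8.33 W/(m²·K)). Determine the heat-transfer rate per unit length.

Q' = 28.1 W/m

Treat each layer as a resistance in series:
  R'_conv,in = 1/(2πr h) = 1/(2π·0.0728·1070) = 0.002043 m·K/W
  R'_stainless steel = ln(0.0939/0.0728)/(2πk) = 0.2545/(2π·18.0) = 0.002250 m·K/W
  R'_polyurethane foam = ln(0.149/0.0939)/(2πk) = 0.4617/(2π·0.0224) = 3.281 m·K/W
  R'_conv,out = 1/(2πr h) = 1/(2π·0.149·8.33) = 0.1282 m·K/W
ΣR = 0.002043 + 0.002250 + 3.281 + 0.1282 = 3.413 m·K/W
Q' = ΔT/ΣR = (103 °C − 7.05 °C)/3.413 = 28.1 W/m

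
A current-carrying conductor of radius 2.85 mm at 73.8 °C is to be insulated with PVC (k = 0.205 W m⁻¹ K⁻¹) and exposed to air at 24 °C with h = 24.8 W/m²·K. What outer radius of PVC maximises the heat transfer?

r_cr = 0.827 cm

For a cylinder, r_cr = k_ins/h = 0.205/24.8 = 0.00827 m = 0.827 cm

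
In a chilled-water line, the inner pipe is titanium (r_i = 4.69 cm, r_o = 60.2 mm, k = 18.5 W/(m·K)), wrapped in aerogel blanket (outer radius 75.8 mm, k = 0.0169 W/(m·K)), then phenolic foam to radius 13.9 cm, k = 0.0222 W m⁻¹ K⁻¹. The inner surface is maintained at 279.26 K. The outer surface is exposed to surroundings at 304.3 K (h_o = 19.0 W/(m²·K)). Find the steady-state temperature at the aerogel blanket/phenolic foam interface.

T = 287.5 K

Treat each layer as a resistance in series:
  R'_titanium = ln(0.0602/0.0469)/(2πk) = 0.2497/(2π·18.5) = 0.002148 m·K/W
  R'_aerogel blanket = ln(0.0758/0.0602)/(2πk) = 0.2304/(2π·0.0169) = 2.170 m·K/W
  R'_phenolic foam = ln(0.139/0.0758)/(2πk) = 0.6064/(2π·0.0222) = 4.347 m·K/W
  R'_conv,out = 1/(2πr h) = 1/(2π·0.139·19.0) = 0.06026 m·K/W
ΣR = 0.002148 + 2.170 + 4.347 + 0.06026 = 6.579 m·K/W
Q' = ΔT/ΣR = (279.26 K − 304.3 K)/6.579 = -3.806 W/m
From the inner boundary to the aerogel blanket/phenolic foam interface, ΣR_partial = 2.172 m·K/W.
T_interface = T_in − Q'·ΣR_partial = 279.26 K − (-3.806)(2.172) = 287.5 K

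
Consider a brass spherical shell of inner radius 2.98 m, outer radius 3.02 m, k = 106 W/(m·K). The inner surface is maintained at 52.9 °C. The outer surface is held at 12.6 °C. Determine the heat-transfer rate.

Q = 12100 kW

Q = 4πk·ΔT/(1/r₁ − 1/r₂) = 4π × 106 × 40.3 / (1/2.98 − 1/3.02) = 1.21×10^7 W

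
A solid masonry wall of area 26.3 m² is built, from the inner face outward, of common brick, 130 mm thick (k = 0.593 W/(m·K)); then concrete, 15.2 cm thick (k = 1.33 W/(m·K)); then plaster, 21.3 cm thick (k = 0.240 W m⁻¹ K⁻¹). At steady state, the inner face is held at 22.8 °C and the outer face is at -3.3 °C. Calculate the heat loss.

Q = 562 W

Treat each layer as a resistance in series:
  R_common brick = L/(kA) = 0.130/(0.593·26.3) = 0.008336 K/W
  R_concrete = L/(kA) = 0.152/(1.33·26.3) = 0.004345 K/W
  R_plaster = L/(kA) = 0.213/(0.240·26.3) = 0.03375 K/W
ΣR = 0.008336 + 0.004345 + 0.03375 = 0.04643 K/W
Q = ΔT/ΣR = (22.8 °C − -3.3 °C)/0.04643 = 562 W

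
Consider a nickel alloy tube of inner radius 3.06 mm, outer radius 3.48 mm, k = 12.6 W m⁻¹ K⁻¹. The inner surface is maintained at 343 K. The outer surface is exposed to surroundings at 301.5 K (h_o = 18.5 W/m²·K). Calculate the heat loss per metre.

Resistance network (inner→outer):
  R'_nickel alloy = ln(0.00348/0.00306)/(2πk) = 0.1286/(2π·12.6) = 0.001625 m·K/W
  R'_conv,out = 1/(2πr h) = 1/(2π·0.00348·18.5) = 2.472 m·K/W
ΣR = 0.001625 + 2.472 = 2.474 m·K/W
Q' = ΔT/ΣR = (343 K − 301.5 K)/2.474 = 16.8 W/m

Q' = 16.8 W/m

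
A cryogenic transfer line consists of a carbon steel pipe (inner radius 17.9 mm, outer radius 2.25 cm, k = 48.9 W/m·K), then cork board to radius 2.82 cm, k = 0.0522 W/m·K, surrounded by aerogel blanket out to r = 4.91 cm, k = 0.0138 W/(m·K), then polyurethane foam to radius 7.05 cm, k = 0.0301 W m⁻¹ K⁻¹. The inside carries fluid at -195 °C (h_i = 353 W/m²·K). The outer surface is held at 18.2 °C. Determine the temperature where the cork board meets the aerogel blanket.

Resistance network (inner→outer):
  R'_conv,in = 1/(2πr h) = 1/(2π·0.0179·353) = 0.02519 m·K/W
  R'_carbon steel = ln(0.0225/0.0179)/(2πk) = 0.2287/(2π·48.9) = 7.444×10^-4 m·K/W
  R'_cork board = ln(0.0282/0.0225)/(2πk) = 0.2258/(2π·0.0522) = 0.6885 m·K/W
  R'_aerogel blanket = ln(0.0491/0.0282)/(2πk) = 0.5545/(2π·0.0138) = 6.395 m·K/W
  R'_polyurethane foam = ln(0.0705/0.0491)/(2πk) = 0.3618/(2π·0.0301) = 1.913 m·K/W
ΣR = 0.02519 + 7.444×10^-4 + 0.6885 + 6.395 + 1.913 = 9.022 m·K/W
Q' = ΔT/ΣR = (-195 °C − 18.2 °C)/9.022 = -23.63 W/m
From the inner boundary to the cork board/aerogel blanket interface, ΣR_partial = 0.7144 m·K/W.
T_interface = T_in − Q'·ΣR_partial = -195 °C − (-23.63)(0.7144) = -178 °C

T = -178 °C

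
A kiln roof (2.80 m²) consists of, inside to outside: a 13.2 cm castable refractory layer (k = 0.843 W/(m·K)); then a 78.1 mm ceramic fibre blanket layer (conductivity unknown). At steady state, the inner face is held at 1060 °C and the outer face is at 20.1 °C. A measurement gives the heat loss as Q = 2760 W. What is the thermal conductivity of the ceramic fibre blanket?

ΣR = ΔT/Q = |1060 − 20.1|/2760 = 0.3768 K/W
Known resistances:
  R_castable refractory = L/(kA) = 0.132/(0.843·2.80) = 0.05592 K/W
R_ceramic fibre blanket = ΣR − ΣR_known = 0.3768 − 0.05592 = 0.3209 K/W
L/(kA) = 0.3209 ⇒ k = 0.0781/(0.3209·2.80) = 0.0869 W/m·K

k = 0.0869 W/m·K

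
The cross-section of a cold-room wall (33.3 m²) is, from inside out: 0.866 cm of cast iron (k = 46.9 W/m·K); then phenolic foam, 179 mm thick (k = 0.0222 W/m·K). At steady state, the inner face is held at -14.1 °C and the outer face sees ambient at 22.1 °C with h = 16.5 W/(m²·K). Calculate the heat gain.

Q = 148 W

Resistance network (inner→outer):
  R_cast iron = L/(kA) = 0.00866/(46.9·33.3) = 5.545×10^-6 K/W
  R_phenolic foam = L/(kA) = 0.179/(0.0222·33.3) = 0.2421 K/W
  R_conv,out = 1/(hA) = 1/(16.5·33.3) = 0.001820 K/W
ΣR = 5.545×10^-6 + 0.2421 + 0.001820 = 0.2439 K/W
Q = ΔT/ΣR = (-14.1 °C − 22.1 °C)/0.2439 = -148 W
(Negative Q ⇒ heat flows inward; heat gain = 148 W.)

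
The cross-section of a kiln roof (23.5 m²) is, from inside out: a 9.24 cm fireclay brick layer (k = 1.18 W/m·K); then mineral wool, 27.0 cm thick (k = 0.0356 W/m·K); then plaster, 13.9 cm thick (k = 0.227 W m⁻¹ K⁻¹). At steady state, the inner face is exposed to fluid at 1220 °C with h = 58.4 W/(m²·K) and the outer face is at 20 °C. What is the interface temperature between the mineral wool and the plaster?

T = 109 °C

Series thermal resistances, inner to outer:
  R_conv,in = 1/(hA) = 1/(58.4·23.5) = 7.287×10^-4 K/W
  R_fireclay brick = L/(kA) = 0.0924/(1.18·23.5) = 0.003332 K/W
  R_mineral wool = L/(kA) = 0.270/(0.0356·23.5) = 0.3227 K/W
  R_plaster = L/(kA) = 0.139/(0.227·23.5) = 0.02606 K/W
ΣR = 7.287×10^-4 + 0.003332 + 0.3227 + 0.02606 = 0.3528 K/W
Q = ΔT/ΣR = (1220 °C − 20 °C)/0.3528 = 3401 W
From the inner boundary to the mineral wool/plaster interface, ΣR_partial = 0.3268 K/W.
T_interface = T_in − Q·ΣR_partial = 1220 °C − (3401)(0.3268) = 109 °C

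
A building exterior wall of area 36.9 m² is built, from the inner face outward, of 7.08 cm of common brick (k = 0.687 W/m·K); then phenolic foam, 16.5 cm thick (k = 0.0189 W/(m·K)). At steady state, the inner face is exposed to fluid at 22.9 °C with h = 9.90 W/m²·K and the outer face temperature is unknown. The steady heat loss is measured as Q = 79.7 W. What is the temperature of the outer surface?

T_out = 3.60 °C

Sum the resistances:
  R_conv,in = 1/(hA) = 1/(9.90·36.9) = 0.002737 K/W
  R_common brick = L/(kA) = 0.0708/(0.687·36.9) = 0.002793 K/W
  R_phenolic foam = L/(kA) = 0.165/(0.0189·36.9) = 0.2366 K/W
ΣR = 0.2421 K/W
ΔT = Q·ΣR = 79.7 × 0.2421 = 19.30 K
Heat flows outward, so T_out = T_in − ΔT = 22.9 − 19.30 = 3.60 °C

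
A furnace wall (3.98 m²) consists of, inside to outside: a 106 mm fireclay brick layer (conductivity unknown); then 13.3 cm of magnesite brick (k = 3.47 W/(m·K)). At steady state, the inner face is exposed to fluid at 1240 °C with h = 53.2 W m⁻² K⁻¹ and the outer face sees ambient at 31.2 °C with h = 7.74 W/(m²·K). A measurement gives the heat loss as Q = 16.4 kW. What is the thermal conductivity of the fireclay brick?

ΣR = ΔT/Q = |1240 − 31.2|/16400 = 0.07371 K/W
Known resistances:
  R_conv,in = 1/(hA) = 1/(53.2·3.98) = 0.004723 K/W
  R_magnesite brick = L/(kA) = 0.133/(3.47·3.98) = 0.009630 K/W
  R_conv,out = 1/(hA) = 1/(7.74·3.98) = 0.03246 K/W
R_fireclay brick = ΣR − ΣR_known = 0.07371 − 0.04681 = 0.02690 K/W
L/(kA) = 0.02690 ⇒ k = 0.106/(0.02690·3.98) = 0.990 W/m·K

k = 0.990 W/m·K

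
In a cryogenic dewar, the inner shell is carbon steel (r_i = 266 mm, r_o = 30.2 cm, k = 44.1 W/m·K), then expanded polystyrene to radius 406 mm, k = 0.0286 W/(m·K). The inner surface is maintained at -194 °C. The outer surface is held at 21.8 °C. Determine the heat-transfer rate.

Q = 91.4 W

Series thermal resistances, inner to outer:
  R_carbon steel = (1/0.266 − 1/0.302)/(4πk) = 0.4481/(4π·44.1) = 8.087×10^-4 K/W
  R_expanded polystyrene = (1/0.302 − 1/0.406)/(4πk) = 0.8482/(4π·0.0286) = 2.360 K/W
ΣR = 8.087×10^-4 + 2.360 = 2.361 K/W
Q = ΔT/ΣR = (-194 °C − 21.8 °C)/2.361 = -91.4 W
(Negative Q ⇒ heat flows inward; heat gain = 91.4 W.)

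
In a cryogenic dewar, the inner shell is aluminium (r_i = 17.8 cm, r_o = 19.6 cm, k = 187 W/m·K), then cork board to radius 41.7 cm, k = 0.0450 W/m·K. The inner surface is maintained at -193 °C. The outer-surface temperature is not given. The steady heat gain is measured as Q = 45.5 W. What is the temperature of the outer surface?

Series resistances:
  R_aluminium = (1/0.178 − 1/0.196)/(4πk) = 0.5159/(4π·187) = 2.196×10^-4 K/W
  R_cork board = (1/0.196 − 1/0.417)/(4πk) = 2.704/(4π·0.0450) = 4.782 K/W
ΣR = 4.782 K/W
ΔT = Q·ΣR = 45.5 × 4.782 = 217.6 K
Heat flows inward, so T_out = T_in + ΔT = -193 + 217.6 = 24.6 °C

T_out = 24.6 °C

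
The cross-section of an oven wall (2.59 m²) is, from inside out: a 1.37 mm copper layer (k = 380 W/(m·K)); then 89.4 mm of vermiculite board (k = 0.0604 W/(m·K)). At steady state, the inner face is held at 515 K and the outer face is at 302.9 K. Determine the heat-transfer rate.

Q = 371 W

Series thermal resistances, inner to outer:
  R_copper = L/(kA) = 0.00137/(380·2.59) = 1.392×10^-6 K/W
  R_vermiculite board = L/(kA) = 0.0894/(0.0604·2.59) = 0.5715 K/W
ΣR = 1.392×10^-6 + 0.5715 = 0.5715 K/W
Q = ΔT/ΣR = (515 K − 302.9 K)/0.5715 = 371 W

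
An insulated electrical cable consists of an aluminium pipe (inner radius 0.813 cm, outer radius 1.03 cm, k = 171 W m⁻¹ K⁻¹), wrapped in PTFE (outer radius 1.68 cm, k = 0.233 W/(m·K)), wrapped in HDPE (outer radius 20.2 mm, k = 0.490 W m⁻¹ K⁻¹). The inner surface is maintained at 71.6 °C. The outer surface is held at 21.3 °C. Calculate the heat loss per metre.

Resistance network (inner→outer):
  R'_aluminium = ln(0.0103/0.00813)/(2πk) = 0.2366/(2π·171) = 2.202×10^-4 m·K/W
  R'_PTFE = ln(0.0168/0.0103)/(2πk) = 0.4892/(2π·0.233) = 0.3342 m·K/W
  R'_HDPE = ln(0.0202/0.0168)/(2πk) = 0.1843/(2π·0.490) = 0.05986 m·K/W
ΣR = 2.202×10^-4 + 0.3342 + 0.05986 = 0.3943 m·K/W
Q' = ΔT/ΣR = (71.6 °C − 21.3 °C)/0.3943 = 128 W/m

Q' = 128 W/m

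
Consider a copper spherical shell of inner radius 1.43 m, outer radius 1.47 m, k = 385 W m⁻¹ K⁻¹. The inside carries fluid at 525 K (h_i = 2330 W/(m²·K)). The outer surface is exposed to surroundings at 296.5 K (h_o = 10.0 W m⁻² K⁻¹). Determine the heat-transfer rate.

Treat each layer as a resistance in series:
  R_conv,in = 1/(4πr²h) = 1/(4π·1.43²·2330) = 1.670×10^-5 K/W
  R_copper = (1/1.43 − 1/1.47)/(4πk) = 0.01903/(4π·385) = 3.933×10^-6 K/W
  R_conv,out = 1/(4πr²h) = 1/(4π·1.47²·10.0) = 0.003683 K/W
ΣR = 1.670×10^-5 + 3.933×10^-6 + 0.003683 = 0.003704 K/W
Q = ΔT/ΣR = (525 K − 296.5 K)/0.003704 = 61700 W

Q = 61.7 kW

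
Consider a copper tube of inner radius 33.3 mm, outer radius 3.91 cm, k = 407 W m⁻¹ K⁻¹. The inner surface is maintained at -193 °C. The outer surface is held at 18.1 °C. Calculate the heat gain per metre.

Q' = 3360 kW/m

Q' = 2πk·ΔT/ln(r₂/r₁) = 2π × 407 × 211.1 / ln(0.0391/0.0333) = 3.36×10^6 W/m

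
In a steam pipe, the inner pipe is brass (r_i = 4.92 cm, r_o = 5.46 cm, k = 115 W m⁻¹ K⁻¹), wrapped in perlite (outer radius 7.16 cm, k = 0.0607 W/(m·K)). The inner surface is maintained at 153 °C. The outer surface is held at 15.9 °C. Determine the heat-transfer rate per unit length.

Q' = 193 W/m

Resistance network (inner→outer):
  R'_brass = ln(0.0546/0.0492)/(2πk) = 0.1041/(2π·115) = 1.441×10^-4 m·K/W
  R'_perlite = ln(0.0716/0.0546)/(2πk) = 0.2711/(2π·0.0607) = 0.7107 m·K/W
ΣR = 1.441×10^-4 + 0.7107 = 0.7108 m·K/W
Q' = ΔT/ΣR = (153 °C − 15.9 °C)/0.7108 = 193 W/m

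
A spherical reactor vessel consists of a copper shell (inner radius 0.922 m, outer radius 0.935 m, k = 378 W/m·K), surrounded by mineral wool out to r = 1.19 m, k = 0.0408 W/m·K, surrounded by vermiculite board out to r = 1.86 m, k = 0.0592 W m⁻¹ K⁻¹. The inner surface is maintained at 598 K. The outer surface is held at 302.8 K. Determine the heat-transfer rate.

Q = 346 W

Series thermal resistances, inner to outer:
  R_copper = (1/0.922 − 1/0.935)/(4πk) = 0.01508/(4π·378) = 3.175×10^-6 K/W
  R_mineral wool = (1/0.935 − 1/1.19)/(4πk) = 0.2292/(4π·0.0408) = 0.4470 K/W
  R_vermiculite board = (1/1.19 − 1/1.86)/(4πk) = 0.3027/(4π·0.0592) = 0.4069 K/W
ΣR = 3.175×10^-6 + 0.4470 + 0.4069 = 0.8539 K/W
Q = ΔT/ΣR = (598 K − 302.8 K)/0.8539 = 346 W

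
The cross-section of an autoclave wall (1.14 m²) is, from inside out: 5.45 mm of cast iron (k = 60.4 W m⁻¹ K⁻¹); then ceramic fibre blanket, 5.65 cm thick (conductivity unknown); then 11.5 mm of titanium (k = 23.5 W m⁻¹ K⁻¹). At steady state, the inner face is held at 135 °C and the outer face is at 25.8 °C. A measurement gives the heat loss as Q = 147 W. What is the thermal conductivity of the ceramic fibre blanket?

k = 0.0668 W/m·K

ΣR = ΔT/Q = |135 − 25.8|/147 = 0.7429 K/W
Known resistances:
  R_cast iron = L/(kA) = 0.00545/(60.4·1.14) = 7.915×10^-5 K/W
  R_titanium = L/(kA) = 0.0115/(23.5·1.14) = 4.293×10^-4 K/W
R_ceramic fibre blanket = ΣR − ΣR_known = 0.7429 − 5.085×10^-4 = 0.7424 K/W
L/(kA) = 0.7424 ⇒ k = 0.0565/(0.7424·1.14) = 0.0668 W/m·K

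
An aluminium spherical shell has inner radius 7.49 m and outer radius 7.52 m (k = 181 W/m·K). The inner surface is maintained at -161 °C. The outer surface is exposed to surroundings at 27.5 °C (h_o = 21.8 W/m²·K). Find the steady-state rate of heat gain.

Treat each layer as a resistance in series:
  R_aluminium = (1/7.49 − 1/7.52)/(4πk) = 5.326×10^-4/(4π·181) = 2.342×10^-7 K/W
  R_conv,out = 1/(4πr²h) = 1/(4π·7.52²·21.8) = 6.455×10^-5 K/W
ΣR = 2.342×10^-7 + 6.455×10^-5 = 6.478×10^-5 K/W
Q = ΔT/ΣR = (-161 °C − 27.5 °C)/6.478×10^-5 = -2.91×10^6 W
(Negative Q ⇒ heat flows inward; heat gain = 2.91×10^6 W.)

Q = 2910 kW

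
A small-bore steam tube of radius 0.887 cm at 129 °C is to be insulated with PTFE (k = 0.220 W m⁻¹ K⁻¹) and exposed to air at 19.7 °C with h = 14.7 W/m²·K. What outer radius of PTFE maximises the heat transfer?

r_cr = 1.50 cm

For a cylinder, r_cr = k_ins/h = 0.220/14.7 = 0.0150 m = 1.50 cm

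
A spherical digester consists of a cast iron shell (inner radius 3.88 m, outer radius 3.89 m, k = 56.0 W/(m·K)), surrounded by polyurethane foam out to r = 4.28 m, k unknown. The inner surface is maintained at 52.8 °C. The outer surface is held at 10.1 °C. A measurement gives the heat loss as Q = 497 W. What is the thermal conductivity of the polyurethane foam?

k = 0.0217 W/m·K

ΣR = ΔT/Q = |52.8 − 10.1|/497 = 0.08592 K/W
Known resistances:
  R_cast iron = (1/3.88 − 1/3.89)/(4πk) = 6.626×10^-4/(4π·56.0) = 9.415×10^-7 K/W
R_polyurethane foam = ΣR − ΣR_known = 0.08592 − 9.415×10^-7 = 0.08592 K/W
(1/r₁−1/r₂)/(4πk) = 0.08592 ⇒ k = 0.02342/(4π·0.08592) = 0.0217 W/m·K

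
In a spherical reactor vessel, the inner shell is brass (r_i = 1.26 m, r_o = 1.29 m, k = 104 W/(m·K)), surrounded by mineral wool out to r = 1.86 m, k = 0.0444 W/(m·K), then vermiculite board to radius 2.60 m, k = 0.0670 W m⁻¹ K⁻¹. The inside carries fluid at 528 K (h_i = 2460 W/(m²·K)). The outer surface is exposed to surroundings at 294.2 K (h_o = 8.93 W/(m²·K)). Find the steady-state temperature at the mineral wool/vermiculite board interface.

T = 364.5 K

Series thermal resistances, inner to outer:
  R_conv,in = 1/(4πr²h) = 1/(4π·1.26²·2460) = 2.038×10^-5 K/W
  R_brass = (1/1.26 − 1/1.29)/(4πk) = 0.01846/(4π·104) = 1.412×10^-5 K/W
  R_mineral wool = (1/1.29 − 1/1.86)/(4πk) = 0.2376/(4π·0.0444) = 0.4258 K/W
  R_vermiculite board = (1/1.86 − 1/2.60)/(4πk) = 0.1530/(4π·0.0670) = 0.1817 K/W
  R_conv,out = 1/(4πr²h) = 1/(4π·2.60²·8.93) = 0.001318 K/W
ΣR = 2.038×10^-5 + 1.412×10^-5 + 0.4258 + 0.1817 + 0.001318 = 0.6089 K/W
Q = ΔT/ΣR = (528 K − 294.2 K)/0.6089 = 384.0 W
From the inner boundary to the mineral wool/vermiculite board interface, ΣR_partial = 0.4258 K/W.
T_interface = T_in − Q·ΣR_partial = 528 K − (384.0)(0.4258) = 364.5 K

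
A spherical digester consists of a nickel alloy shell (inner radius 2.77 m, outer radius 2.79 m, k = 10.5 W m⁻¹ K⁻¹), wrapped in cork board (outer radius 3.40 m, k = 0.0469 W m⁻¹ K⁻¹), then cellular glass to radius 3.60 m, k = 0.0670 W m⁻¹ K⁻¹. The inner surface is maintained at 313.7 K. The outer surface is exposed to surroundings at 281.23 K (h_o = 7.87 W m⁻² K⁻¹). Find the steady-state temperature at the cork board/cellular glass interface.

T = 286.3 K

Series thermal resistances, inner to outer:
  R_nickel alloy = (1/2.77 − 1/2.79)/(4πk) = 0.002588/(4π·10.5) = 1.961×10^-5 K/W
  R_cork board = (1/2.79 − 1/3.40)/(4πk) = 0.06431/(4π·0.0469) = 0.1091 K/W
  R_cellular glass = (1/3.40 − 1/3.60)/(4πk) = 0.01634/(4π·0.0670) = 0.01941 K/W
  R_conv,out = 1/(4πr²h) = 1/(4π·3.60²·7.87) = 7.802×10^-4 K/W
ΣR = 1.961×10^-5 + 0.1091 + 0.01941 + 7.802×10^-4 = 0.1293 K/W
Q = ΔT/ΣR = (313.7 K − 281.23 K)/0.1293 = 251.1 W
From the inner boundary to the cork board/cellular glass interface, ΣR_partial = 0.1091 K/W.
T_interface = T_in − Q·ΣR_partial = 313.7 K − (251.1)(0.1091) = 286.3 K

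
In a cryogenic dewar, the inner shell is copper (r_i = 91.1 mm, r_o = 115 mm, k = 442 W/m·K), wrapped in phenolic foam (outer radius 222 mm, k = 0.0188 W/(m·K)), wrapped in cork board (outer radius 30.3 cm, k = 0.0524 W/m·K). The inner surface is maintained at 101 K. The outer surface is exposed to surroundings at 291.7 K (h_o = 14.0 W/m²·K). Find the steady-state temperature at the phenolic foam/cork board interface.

Series thermal resistances, inner to outer:
  R_copper = (1/0.0911 − 1/0.115)/(4πk) = 2.281/(4π·442) = 4.107×10^-4 K/W
  R_phenolic foam = (1/0.115 − 1/0.222)/(4πk) = 4.191/(4π·0.0188) = 17.74 K/W
  R_cork board = (1/0.222 − 1/0.303)/(4πk) = 1.204/(4π·0.0524) = 1.829 K/W
  R_conv,out = 1/(4πr²h) = 1/(4π·0.303²·14.0) = 0.06191 K/W
ΣR = 4.107×10^-4 + 17.74 + 1.829 + 0.06191 = 19.63 K/W
Q = ΔT/ΣR = (101 K − 291.7 K)/19.63 = -9.715 W
From the inner boundary to the phenolic foam/cork board interface, ΣR_partial = 17.74 K/W.
T_interface = T_in − Q·ΣR_partial = 101 K − (-9.715)(17.74) = 273.3 K

T = 273.3 K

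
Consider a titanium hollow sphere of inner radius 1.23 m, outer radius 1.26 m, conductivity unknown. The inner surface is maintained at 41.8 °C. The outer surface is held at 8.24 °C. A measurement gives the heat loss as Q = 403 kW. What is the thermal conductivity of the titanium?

ΣR = ΔT/Q = |41.8 − 8.24|/4.03×10^5 = 8.328×10^-5 K/W
(1/r₁−1/r₂)/(4πk) = 8.328×10^-5 ⇒ k = 0.01936/(4π·8.328×10^-5) = 18.5 W/m·K

k = 18.5 W/m·K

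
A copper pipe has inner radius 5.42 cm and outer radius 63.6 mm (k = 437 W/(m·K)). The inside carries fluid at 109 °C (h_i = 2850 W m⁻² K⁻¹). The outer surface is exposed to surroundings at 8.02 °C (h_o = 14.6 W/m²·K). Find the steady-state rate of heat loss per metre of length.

Q' = 585 W/m

Series thermal resistances, inner to outer:
  R'_conv,in = 1/(2πr h) = 1/(2π·0.0542·2850) = 0.001030 m·K/W
  R'_copper = ln(0.0636/0.0542)/(2πk) = 0.1599/(2π·437) = 5.825×10^-5 m·K/W
  R'_conv,out = 1/(2πr h) = 1/(2π·0.0636·14.6) = 0.1714 m·K/W
ΣR = 0.001030 + 5.825×10^-5 + 0.1714 = 0.1725 m·K/W
Q' = ΔT/ΣR = (109 °C − 8.02 °C)/0.1725 = 585 W/m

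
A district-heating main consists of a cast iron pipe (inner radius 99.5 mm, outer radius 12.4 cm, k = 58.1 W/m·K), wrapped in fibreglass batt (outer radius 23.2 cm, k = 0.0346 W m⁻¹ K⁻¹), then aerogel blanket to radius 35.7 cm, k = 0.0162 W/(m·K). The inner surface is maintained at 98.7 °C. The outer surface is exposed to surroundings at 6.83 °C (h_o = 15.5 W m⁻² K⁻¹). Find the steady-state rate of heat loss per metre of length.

Q' = 12.9 W/m

Resistance network (inner→outer):
  R'_cast iron = ln(0.124/0.0995)/(2πk) = 0.2201/(2π·58.1) = 6.030×10^-4 m·K/W
  R'_fibreglass batt = ln(0.232/0.124)/(2πk) = 0.6265/(2π·0.0346) = 2.882 m·K/W
  R'_aerogel blanket = ln(0.357/0.232)/(2πk) = 0.4310/(2π·0.0162) = 4.234 m·K/W
  R'_conv,out = 1/(2πr h) = 1/(2π·0.357·15.5) = 0.02876 m·K/W
ΣR = 6.030×10^-4 + 2.882 + 4.234 + 0.02876 = 7.145 m·K/W
Q' = ΔT/ΣR = (98.7 °C − 6.83 °C)/7.145 = 12.9 W/m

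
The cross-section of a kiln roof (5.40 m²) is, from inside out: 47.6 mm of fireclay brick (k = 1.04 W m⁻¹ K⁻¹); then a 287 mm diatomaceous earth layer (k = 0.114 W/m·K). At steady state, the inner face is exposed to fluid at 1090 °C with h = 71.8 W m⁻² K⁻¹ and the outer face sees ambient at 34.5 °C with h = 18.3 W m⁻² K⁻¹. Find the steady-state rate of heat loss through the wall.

Resistance network (inner→outer):
  R_conv,in = 1/(hA) = 1/(71.8·5.40) = 0.002579 K/W
  R_fireclay brick = L/(kA) = 0.0476/(1.04·5.40) = 0.008476 K/W
  R_diatomaceous earth = L/(kA) = 0.287/(0.114·5.40) = 0.4662 K/W
  R_conv,out = 1/(hA) = 1/(18.3·5.40) = 0.01012 K/W
ΣR = 0.002579 + 0.008476 + 0.4662 + 0.01012 = 0.4874 K/W
Q = ΔT/ΣR = (1090 °C − 34.5 °C)/0.4874 = 2170 W

Q = 2170 W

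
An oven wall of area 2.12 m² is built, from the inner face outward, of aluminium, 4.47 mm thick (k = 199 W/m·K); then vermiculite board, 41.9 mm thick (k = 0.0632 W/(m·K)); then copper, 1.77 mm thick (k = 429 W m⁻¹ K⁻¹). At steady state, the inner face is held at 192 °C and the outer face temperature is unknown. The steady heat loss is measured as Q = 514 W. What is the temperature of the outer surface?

T_out = 31.3 °C

Sum the resistances:
  R_aluminium = L/(kA) = 0.00447/(199·2.12) = 1.060×10^-5 K/W
  R_vermiculite board = L/(kA) = 0.0419/(0.0632·2.12) = 0.3127 K/W
  R_copper = L/(kA) = 0.00177/(429·2.12) = 1.946×10^-6 K/W
ΣR = 0.3127 K/W
ΔT = Q·ΣR = 514 × 0.3127 = 160.7 K
Heat flows outward, so T_out = T_in − ΔT = 192 − 160.7 = 31.3 °C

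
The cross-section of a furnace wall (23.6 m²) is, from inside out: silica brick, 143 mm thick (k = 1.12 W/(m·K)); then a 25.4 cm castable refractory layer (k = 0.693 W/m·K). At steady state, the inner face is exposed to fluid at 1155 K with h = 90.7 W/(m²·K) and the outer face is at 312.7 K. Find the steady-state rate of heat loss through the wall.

Treat each layer as a resistance in series:
  R_conv,in = 1/(hA) = 1/(90.7·23.6) = 4.672×10^-4 K/W
  R_silica brick = L/(kA) = 0.143/(1.12·23.6) = 0.005410 K/W
  R_castable refractory = L/(kA) = 0.254/(0.693·23.6) = 0.01553 K/W
ΣR = 4.672×10^-4 + 0.005410 + 0.01553 = 0.02141 K/W
Q = ΔT/ΣR = (1155 K − 312.7 K)/0.02141 = 39300 W

Q = 39.3 kW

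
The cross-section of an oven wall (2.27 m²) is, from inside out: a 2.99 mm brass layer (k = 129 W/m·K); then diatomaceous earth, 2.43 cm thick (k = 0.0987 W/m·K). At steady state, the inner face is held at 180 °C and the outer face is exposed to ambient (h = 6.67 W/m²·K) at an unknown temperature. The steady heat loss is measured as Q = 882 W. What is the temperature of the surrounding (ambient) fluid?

Series resistances:
  R_brass = L/(kA) = 0.00299/(129·2.27) = 1.021×10^-5 K/W
  R_diatomaceous earth = L/(kA) = 0.0243/(0.0987·2.27) = 0.1085 K/W
  R_conv,out = 1/(hA) = 1/(6.67·2.27) = 0.06605 K/W
ΣR = 0.1745 K/W
ΔT = Q·ΣR = 882 × 0.1745 = 153.9 K
Heat flows outward, so T_out = T_in − ΔT = 180 − 153.9 = 26.1 °C

T_out = 26.1 °C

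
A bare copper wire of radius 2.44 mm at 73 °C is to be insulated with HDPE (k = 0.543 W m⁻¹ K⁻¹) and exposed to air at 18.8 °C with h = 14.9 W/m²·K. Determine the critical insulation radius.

For a cylinder, r_cr = k_ins/h = 0.543/14.9 = 0.0364 m = 3.64 cm

r_cr = 3.64 cm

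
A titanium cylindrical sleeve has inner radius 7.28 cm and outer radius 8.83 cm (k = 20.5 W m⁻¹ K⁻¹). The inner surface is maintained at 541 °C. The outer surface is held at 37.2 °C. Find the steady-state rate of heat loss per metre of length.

Q' = 336 kW/m

Q' = 2πk·ΔT/ln(r₂/r₁) = 2π × 20.5 × 503.8 / ln(0.0883/0.0728) = 3.36×10^5 W/m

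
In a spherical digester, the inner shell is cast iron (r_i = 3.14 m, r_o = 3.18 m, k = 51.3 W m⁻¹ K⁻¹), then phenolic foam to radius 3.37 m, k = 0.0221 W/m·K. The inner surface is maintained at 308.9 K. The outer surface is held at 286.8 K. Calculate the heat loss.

Q = 346 W

Treat each layer as a resistance in series:
  R_cast iron = (1/3.14 − 1/3.18)/(4πk) = 0.004006/(4π·51.3) = 6.214×10^-6 K/W
  R_phenolic foam = (1/3.18 − 1/3.37)/(4πk) = 0.01773/(4π·0.0221) = 0.06384 K/W
ΣR = 6.214×10^-6 + 0.06384 = 0.06385 K/W
Q = ΔT/ΣR = (308.9 K − 286.8 K)/0.06385 = 346 W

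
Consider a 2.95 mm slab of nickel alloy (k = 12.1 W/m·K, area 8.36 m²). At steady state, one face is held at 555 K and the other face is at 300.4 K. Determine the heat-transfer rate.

Q = 8730 kW

Q = kA·ΔT/L = 12.1 × 8.36 × |555 K − 300.4 K| / 0.00295 = 8.73×10^6 W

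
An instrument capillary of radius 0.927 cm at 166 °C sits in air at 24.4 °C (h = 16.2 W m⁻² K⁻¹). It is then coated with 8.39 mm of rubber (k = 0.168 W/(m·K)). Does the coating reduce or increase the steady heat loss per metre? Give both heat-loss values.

reduces: 134 → 121 W/m

Critical radius for a cylinder: r_cr = k/h = 0.0104 m = 1.04 cm.
Outer radius after coating: r₂ = 0.00927 + 0.00839 = 0.01766 m.
r₁ < r_cr < r₂: heat loss rises to a maximum at r_cr then falls. Whether the coating helps depends on whether Q(r₂) has dropped back below Q(r₁).
Bare: R = 1/(2πr₁h) = 1.060 m·K/W; Q = 141.6/1.060 = 134 W/m.
Coated: R = R_cond + R_conv = 1.167 m·K/W; Q = 141.6/1.167 = 121 W/m.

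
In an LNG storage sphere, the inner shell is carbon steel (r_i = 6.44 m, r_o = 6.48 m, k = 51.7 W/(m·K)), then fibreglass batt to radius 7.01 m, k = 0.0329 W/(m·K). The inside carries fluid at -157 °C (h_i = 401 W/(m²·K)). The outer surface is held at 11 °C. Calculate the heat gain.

Series thermal resistances, inner to outer:
  R_conv,in = 1/(4πr²h) = 1/(4π·6.44²·401) = 4.785×10^-6 K/W
  R_carbon steel = (1/6.44 − 1/6.48)/(4πk) = 9.585×10^-4/(4π·51.7) = 1.475×10^-6 K/W
  R_fibreglass batt = (1/6.48 − 1/7.01)/(4πk) = 0.01167/(4π·0.0329) = 0.02822 K/W
ΣR = 4.785×10^-6 + 1.475×10^-6 + 0.02822 = 0.02823 K/W
Q = ΔT/ΣR = (-157 °C − 11 °C)/0.02823 = -5950 W
(Negative Q ⇒ heat flows inward; heat gain = 5950 W.)

Q = 5.95 kW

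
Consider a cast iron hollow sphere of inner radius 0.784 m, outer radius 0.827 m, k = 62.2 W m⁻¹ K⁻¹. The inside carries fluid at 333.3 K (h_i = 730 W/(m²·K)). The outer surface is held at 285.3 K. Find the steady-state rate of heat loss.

Q = 1.83×10^5 W

Treat each layer as a resistance in series:
  R_conv,in = 1/(4πr²h) = 1/(4π·0.784²·730) = 1.774×10^-4 K/W
  R_cast iron = (1/0.784 − 1/0.827)/(4πk) = 0.06632/(4π·62.2) = 8.485×10^-5 K/W
ΣR = 1.774×10^-4 + 8.485×10^-5 = 2.623×10^-4 K/W
Q = ΔT/ΣR = (333.3 K − 285.3 K)/2.623×10^-4 = 1.83×10^5 W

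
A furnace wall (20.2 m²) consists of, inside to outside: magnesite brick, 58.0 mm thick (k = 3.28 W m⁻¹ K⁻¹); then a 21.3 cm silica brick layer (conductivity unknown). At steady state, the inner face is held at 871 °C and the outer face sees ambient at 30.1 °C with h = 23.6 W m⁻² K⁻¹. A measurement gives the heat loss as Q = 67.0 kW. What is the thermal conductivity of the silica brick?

ΣR = ΔT/Q = |871 − 30.1|/67000 = 0.01255 K/W
Known resistances:
  R_magnesite brick = L/(kA) = 0.0580/(3.28·20.2) = 8.754×10^-4 K/W
  R_conv,out = 1/(hA) = 1/(23.6·20.2) = 0.002098 K/W
R_silica brick = ΣR − ΣR_known = 0.01255 − 0.002973 = 0.009577 K/W
L/(kA) = 0.009577 ⇒ k = 0.213/(0.009577·20.2) = 1.10 W/m·K

k = 1.10 W/m·K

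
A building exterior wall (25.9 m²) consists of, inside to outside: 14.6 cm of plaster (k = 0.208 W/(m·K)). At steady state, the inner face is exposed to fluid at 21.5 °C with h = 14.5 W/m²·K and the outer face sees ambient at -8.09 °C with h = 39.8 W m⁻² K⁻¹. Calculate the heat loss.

Resistance network (inner→outer):
  R_conv,in = 1/(hA) = 1/(14.5·25.9) = 0.002663 K/W
  R_plaster = L/(kA) = 0.146/(0.208·25.9) = 0.02710 K/W
  R_conv,out = 1/(hA) = 1/(39.8·25.9) = 9.701×10^-4 K/W
ΣR = 0.002663 + 0.02710 + 9.701×10^-4 = 0.03073 K/W
Q = ΔT/ΣR = (21.5 °C − -8.09 °C)/0.03073 = 963 W

Q = 963 W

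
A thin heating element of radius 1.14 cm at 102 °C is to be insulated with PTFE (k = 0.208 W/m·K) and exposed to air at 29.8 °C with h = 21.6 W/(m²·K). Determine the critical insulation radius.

r_cr = 0.963 cm

For a cylinder, r_cr = k_ins/h = 0.208/21.6 = 0.00963 m = 0.963 cm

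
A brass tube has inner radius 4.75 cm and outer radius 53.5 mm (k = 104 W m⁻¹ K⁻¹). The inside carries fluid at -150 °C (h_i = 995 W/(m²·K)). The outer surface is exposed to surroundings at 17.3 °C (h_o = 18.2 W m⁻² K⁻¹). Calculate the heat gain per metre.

Q' = 1000 W/m

Series thermal resistances, inner to outer:
  R'_conv,in = 1/(2πr h) = 1/(2π·0.0475·995) = 0.003367 m·K/W
  R'_brass = ln(0.0535/0.0475)/(2πk) = 0.1190/(2π·104) = 1.820×10^-4 m·K/W
  R'_conv,out = 1/(2πr h) = 1/(2π·0.0535·18.2) = 0.1635 m·K/W
ΣR = 0.003367 + 1.820×10^-4 + 0.1635 = 0.1670 m·K/W
Q' = ΔT/ΣR = (-150 °C − 17.3 °C)/0.1670 = -1000 W/m
(Negative Q' ⇒ heat flows inward; heat gain = 1000 W/m.)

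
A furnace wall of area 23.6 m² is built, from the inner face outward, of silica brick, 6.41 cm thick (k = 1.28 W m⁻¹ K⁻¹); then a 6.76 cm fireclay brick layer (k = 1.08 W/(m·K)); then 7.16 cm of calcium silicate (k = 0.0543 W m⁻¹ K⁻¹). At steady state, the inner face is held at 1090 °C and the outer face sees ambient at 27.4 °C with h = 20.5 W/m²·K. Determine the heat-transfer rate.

Resistance network (inner→outer):
  R_silica brick = L/(kA) = 0.0641/(1.28·23.6) = 0.002122 K/W
  R_fireclay brick = L/(kA) = 0.0676/(1.08·23.6) = 0.002652 K/W
  R_calcium silicate = L/(kA) = 0.0716/(0.0543·23.6) = 0.05587 K/W
  R_conv,out = 1/(hA) = 1/(20.5·23.6) = 0.002067 K/W
ΣR = 0.002122 + 0.002652 + 0.05587 + 0.002067 = 0.06271 K/W
Q = ΔT/ΣR = (1090 °C − 27.4 °C)/0.06271 = 16900 W

Q = 16900 W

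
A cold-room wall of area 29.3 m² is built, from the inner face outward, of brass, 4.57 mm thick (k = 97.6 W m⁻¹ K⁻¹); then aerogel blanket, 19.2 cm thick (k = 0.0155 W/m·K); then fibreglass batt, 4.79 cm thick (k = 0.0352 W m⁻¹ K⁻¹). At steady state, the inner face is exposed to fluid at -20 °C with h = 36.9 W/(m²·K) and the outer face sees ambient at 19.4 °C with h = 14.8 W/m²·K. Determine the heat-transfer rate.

Q = 83.4 W

Treat each layer as a resistance in series:
  R_conv,in = 1/(hA) = 1/(36.9·29.3) = 9.249×10^-4 K/W
  R_brass = L/(kA) = 0.00457/(97.6·29.3) = 1.598×10^-6 K/W
  R_aerogel blanket = L/(kA) = 0.192/(0.0155·29.3) = 0.4228 K/W
  R_fibreglass batt = L/(kA) = 0.0479/(0.0352·29.3) = 0.04644 K/W
  R_conv,out = 1/(hA) = 1/(14.8·29.3) = 0.002306 K/W
ΣR = 9.249×10^-4 + 1.598×10^-6 + 0.4228 + 0.04644 + 0.002306 = 0.4725 K/W
Q = ΔT/ΣR = (-20 °C − 19.4 °C)/0.4725 = -83.4 W
(Negative Q ⇒ heat flows inward; heat gain = 83.4 W.)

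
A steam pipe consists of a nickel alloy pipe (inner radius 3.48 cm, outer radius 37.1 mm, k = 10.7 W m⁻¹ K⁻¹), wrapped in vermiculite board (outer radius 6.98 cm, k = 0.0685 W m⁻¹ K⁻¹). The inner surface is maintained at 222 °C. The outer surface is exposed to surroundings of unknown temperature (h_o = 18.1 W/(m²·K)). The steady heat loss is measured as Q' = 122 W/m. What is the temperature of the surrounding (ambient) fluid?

Series resistances:
  R'_nickel alloy = ln(0.0371/0.0348)/(2πk) = 0.06400/(2π·10.7) = 9.519×10^-4 m·K/W
  R'_vermiculite board = ln(0.0698/0.0371)/(2πk) = 0.6320/(2π·0.0685) = 1.468 m·K/W
  R'_conv,out = 1/(2πr h) = 1/(2π·0.0698·18.1) = 0.1260 m·K/W
ΣR = 1.595 m·K/W
ΔT = Q'·ΣR = 122 × 1.595 = 194.6 K
Heat flows outward, so T_out = T_in − ΔT = 222 − 194.6 = 27.4 °C

T_out = 27.4 °C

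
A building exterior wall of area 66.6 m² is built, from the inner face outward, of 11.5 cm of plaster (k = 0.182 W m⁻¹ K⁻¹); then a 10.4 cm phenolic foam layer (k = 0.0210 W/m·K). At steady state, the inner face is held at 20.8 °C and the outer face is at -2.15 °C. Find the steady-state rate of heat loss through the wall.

Q = 274 W

Treat each layer as a resistance in series:
  R_plaster = L/(kA) = 0.115/(0.182·66.6) = 0.009488 K/W
  R_phenolic foam = L/(kA) = 0.104/(0.0210·66.6) = 0.07436 K/W
ΣR = 0.009488 + 0.07436 = 0.08385 K/W
Q = ΔT/ΣR = (20.8 °C − -2.15 °C)/0.08385 = 274 W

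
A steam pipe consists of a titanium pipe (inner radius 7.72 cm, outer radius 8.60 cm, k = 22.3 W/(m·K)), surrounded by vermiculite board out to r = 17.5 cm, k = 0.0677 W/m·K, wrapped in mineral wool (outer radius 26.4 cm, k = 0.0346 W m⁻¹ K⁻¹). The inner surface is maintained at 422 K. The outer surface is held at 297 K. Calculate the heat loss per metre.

Q' = 35.1 W/m

Series thermal resistances, inner to outer:
  R'_titanium = ln(0.0860/0.0772)/(2πk) = 0.1079/(2π·22.3) = 7.704×10^-4 m·K/W
  R'_vermiculite board = ln(0.175/0.0860)/(2πk) = 0.7104/(2π·0.0677) = 1.670 m·K/W
  R'_mineral wool = ln(0.264/0.175)/(2πk) = 0.4112/(2π·0.0346) = 1.891 m·K/W
ΣR = 7.704×10^-4 + 1.670 + 1.891 = 3.562 m·K/W
Q' = ΔT/ΣR = (422 K − 297 K)/3.562 = 35.1 W/m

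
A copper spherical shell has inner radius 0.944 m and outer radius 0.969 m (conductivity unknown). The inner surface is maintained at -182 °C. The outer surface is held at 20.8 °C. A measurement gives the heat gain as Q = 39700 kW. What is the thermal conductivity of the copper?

k = 426 W/m·K

ΣR = ΔT/Q = |-182 − 20.8|/3.97×10^7 = 5.108×10^-6 K/W
(1/r₁−1/r₂)/(4πk) = 5.108×10^-6 ⇒ k = 0.02733/(4π·5.108×10^-6) = 426 W/m·K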